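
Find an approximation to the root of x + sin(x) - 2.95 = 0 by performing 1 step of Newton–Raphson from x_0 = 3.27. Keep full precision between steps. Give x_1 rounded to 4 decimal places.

Newton update: x ← x − f(x)/f'(x).
f'(x) = 1 + cos(x)
x_0 = 3.270000: f = 0.191945, f' = 0.008233 → x_1 = 3.270000 - (0.191945)/(0.008233) = -20.044409

-20.0444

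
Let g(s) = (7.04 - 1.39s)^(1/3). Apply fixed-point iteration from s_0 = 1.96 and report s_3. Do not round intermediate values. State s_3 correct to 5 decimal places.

s_1 = g(1.960000) = 1.628097
s_2 = g(1.628097) = 1.684160
s_3 = g(1.684160) = 1.674952

1.67495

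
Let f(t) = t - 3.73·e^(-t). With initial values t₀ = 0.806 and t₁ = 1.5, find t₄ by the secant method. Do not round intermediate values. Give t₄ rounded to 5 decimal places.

f(t_0) = -0.859971, f(t_1) = 0.667725
t_2 = 1.500000 - (0.667725)·(1.500000 - 0.806000)/(0.667725 - (-0.859971)) = 1.196667; f(t_2) = 0.069461
t_3 = 1.196667 - (0.069461)·(1.196667 - 1.500000)/(0.069461 - (0.667725)) = 1.161448; f(t_3) = -0.006163
t_4 = 1.161448 - (-0.006163)·(1.161448 - 1.196667)/(-0.006163 - (0.069461)) = 1.164318; f(t_4) = 0.000054

1.16432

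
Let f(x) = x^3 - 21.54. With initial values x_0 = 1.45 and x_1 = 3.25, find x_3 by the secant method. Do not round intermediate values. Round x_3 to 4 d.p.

f(x_0) = -18.491375, f(x_1) = 12.788125
x_2 = 3.250000 - (12.788125)·(3.250000 - 1.450000)/(12.788125 - (-18.491375)) = 2.514099; f(x_2) = -5.649156
x_3 = 2.514099 - (-5.649156)·(2.514099 - 3.250000)/(-5.649156 - (12.788125)) = 2.739578; f(x_3) = -0.978684

2.7396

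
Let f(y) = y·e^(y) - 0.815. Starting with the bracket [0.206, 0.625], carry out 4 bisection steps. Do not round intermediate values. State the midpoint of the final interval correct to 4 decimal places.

0.5072

f(0.206000) = -0.561877, f(0.625000) = 0.352654 (opposite signs)
step 1: m = 0.415500, f(m) = -0.185464 < 0 → root in [0.415500, 0.625000]
step 2: m = 0.520250, f(m) = 0.060294 > 0 → root in [0.415500, 0.520250]
step 3: m = 0.467875, f(m) = -0.067992 < 0 → root in [0.467875, 0.520250]
step 4: m = 0.494062, f(m) = -0.005251 < 0 → root in [0.494062, 0.520250]
Midpoint of [0.494062, 0.520250] = 0.507156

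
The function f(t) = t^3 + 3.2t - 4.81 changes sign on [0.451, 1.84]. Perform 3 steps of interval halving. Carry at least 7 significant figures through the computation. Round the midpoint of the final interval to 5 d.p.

f(0.451000) = -3.275066, f(1.840000) = 7.307504 (opposite signs)
step 1: m = 1.145500, f(m) = 0.358691 > 0 → root in [0.451000, 1.145500]
step 2: m = 0.798250, f(m) = -1.746953 < 0 → root in [0.798250, 1.145500]
step 3: m = 0.971875, f(m) = -0.782024 < 0 → root in [0.971875, 1.145500]
Midpoint of [0.971875, 1.145500] = 1.058688

1.05869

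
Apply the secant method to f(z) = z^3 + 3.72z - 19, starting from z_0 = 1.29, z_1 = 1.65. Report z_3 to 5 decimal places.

f(z_0) = -12.054511, f(z_1) = -8.369875
z_2 = 1.650000 - (-8.369875)·(1.650000 - 1.290000)/(-8.369875 - (-12.054511)) = 2.467762; f(z_2) = 5.208371
z_3 = 2.467762 - (5.208371)·(2.467762 - 1.650000)/(5.208371 - (-8.369875)) = 2.154083; f(z_3) = -0.991705

2.15408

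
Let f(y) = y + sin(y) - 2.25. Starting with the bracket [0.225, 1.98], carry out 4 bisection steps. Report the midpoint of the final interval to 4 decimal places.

f(0.225000) = -1.801894, f(1.980000) = 0.647438 (opposite signs)
step 1: m = 1.102500, f(m) = -0.255161 < 0 → root in [1.102500, 1.980000]
step 2: m = 1.541250, f(m) = 0.290814 > 0 → root in [1.102500, 1.541250]
step 3: m = 1.321875, f(m) = 0.041054 > 0 → root in [1.102500, 1.321875]
step 4: m = 1.212187, f(m) = -0.101427 < 0 → root in [1.212187, 1.321875]
Midpoint of [1.212187, 1.321875] = 1.267031

1.2670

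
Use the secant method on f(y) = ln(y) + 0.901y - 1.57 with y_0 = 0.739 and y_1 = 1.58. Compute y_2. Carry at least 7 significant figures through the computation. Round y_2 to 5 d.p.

1.40765

Secant update: y_(k+1) = y_k − f(y_k)·(y_k − y_(k-1))/(f(y_k) − f(y_(k-1))).
f(y_0) = -1.206618, f(y_1) = 0.311005
y_2 = 1.580000 - (0.311005)·(1.580000 - 0.739000)/(0.311005 - (-1.206618)) = 1.407655; f(y_2) = 0.040222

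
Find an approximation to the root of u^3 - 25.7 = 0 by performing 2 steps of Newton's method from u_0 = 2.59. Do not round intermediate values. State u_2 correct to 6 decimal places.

2.951976

Newton update: u ← u − f(u)/f'(u).
f'(u) = 3u^2
u_0 = 2.590000: f = -8.326021, f' = 20.124300 → u_1 = 2.590000 - (-8.326021)/(20.124300) = 3.003730
u_1 = 3.003730: f = 1.400828, f' = 27.067177 → u_2 = 3.003730 - (1.400828)/(27.067177) = 2.951976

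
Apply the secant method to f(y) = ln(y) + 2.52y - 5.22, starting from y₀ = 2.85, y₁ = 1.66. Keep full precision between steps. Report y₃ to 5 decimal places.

1.83139

Secant update: y_(k+1) = y_k − f(y_k)·(y_k − y_(k-1))/(f(y_k) − f(y_(k-1))).
f(y_0) = 3.009319, f(y_1) = -0.529982
y_2 = 1.660000 - (-0.529982)·(1.660000 - 2.850000)/(-0.529982 - (3.009319)) = 1.838193; f(y_2) = 0.021030
y_3 = 1.838193 - (0.021030)·(1.838193 - 1.660000)/(0.021030 - (-0.529982)) = 1.831392; f(y_3) = 0.000185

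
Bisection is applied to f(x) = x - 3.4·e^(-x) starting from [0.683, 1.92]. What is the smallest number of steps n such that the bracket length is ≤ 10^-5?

Initial width b − a = 1.92 − 0.683 = 1.237000.
After n steps the width is (b−a)/2^n; need (b−a)/2^n ≤ 10^-5.
So n ≥ log₂(1.237000/10^-5) = log₂(123700.0000) ≈ 16.9165.
Hence n = 17.

17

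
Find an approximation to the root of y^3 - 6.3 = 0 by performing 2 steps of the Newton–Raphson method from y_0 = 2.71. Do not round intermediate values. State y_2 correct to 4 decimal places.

1.8746

f'(y) = 3y^2
y_0 = 2.710000: f = 13.602511, f' = 22.032300 → y_1 = 2.710000 - (13.602511)/(22.032300) = 2.092610
y_1 = 2.092610: f = 2.863580, f' = 13.137056 → y_2 = 2.092610 - (2.863580)/(13.137056) = 1.874633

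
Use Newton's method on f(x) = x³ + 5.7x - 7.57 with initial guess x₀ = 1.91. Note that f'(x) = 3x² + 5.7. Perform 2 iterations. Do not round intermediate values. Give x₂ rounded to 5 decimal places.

x_0 = 1.910000: f = 10.284871, f' = 16.644300 → x_1 = 1.910000 - (10.284871)/(16.644300) = 1.292078
x_1 = 1.292078: f = 1.951930, f' = 10.708400 → x_2 = 1.292078 - (1.951930)/(10.708400) = 1.109798

1.10980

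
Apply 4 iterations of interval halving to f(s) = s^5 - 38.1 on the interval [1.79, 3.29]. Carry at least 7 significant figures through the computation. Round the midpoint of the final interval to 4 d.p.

2.0244

f(1.790000) = -19.723400, f(3.290000) = 347.360153 (opposite signs)
step 1: m = 2.540000, f(m) = 67.622782 > 0 → root in [1.790000, 2.540000]
step 2: m = 2.165000, f(m) = 9.465219 > 0 → root in [1.790000, 2.165000]
step 3: m = 1.977500, f(m) = -7.859953 < 0 → root in [1.977500, 2.165000]
step 4: m = 2.071250, f(m) = 0.020853 > 0 → root in [1.977500, 2.071250]
Midpoint of [1.977500, 2.071250] = 2.024375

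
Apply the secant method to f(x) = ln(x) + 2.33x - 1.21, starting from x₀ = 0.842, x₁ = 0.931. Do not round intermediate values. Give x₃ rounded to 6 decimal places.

f(x_0) = 0.579885, f(x_1) = 0.887734
x_2 = 0.931000 - (0.887734)·(0.931000 - 0.842000)/(0.887734 - (0.579885)) = 0.674354; f(x_2) = -0.032756
x_3 = 0.674354 - (-0.032756)·(0.674354 - 0.931000)/(-0.032756 - (0.887734)) = 0.683487; f(x_3) = 0.001976

0.683487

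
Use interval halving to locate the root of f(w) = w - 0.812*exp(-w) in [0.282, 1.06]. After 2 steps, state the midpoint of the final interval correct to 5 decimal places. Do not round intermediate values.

0.57375

f(0.282000) = -0.330470, f(1.060000) = 0.778678 (opposite signs)
step 1: m = 0.671000, f(m) = 0.255908 > 0 → root in [0.282000, 0.671000]
step 2: m = 0.476500, f(m) = -0.027714 < 0 → root in [0.476500, 0.671000]
Midpoint of [0.476500, 0.671000] = 0.573750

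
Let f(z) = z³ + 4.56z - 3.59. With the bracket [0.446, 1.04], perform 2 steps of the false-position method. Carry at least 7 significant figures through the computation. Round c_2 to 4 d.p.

False-position update: c = (a·f(b) − b·f(a))/(f(b) − f(a)); replace the endpoint whose sign matches f(c).
f(0.446000) = -1.467523, f(1.040000) = 2.277264
step 1: c = 0.678779, f(c) = -0.182025 < 0 → new bracket [0.678779, 1.040000]
step 2: c = 0.705515, f(c) = -0.021680 < 0 → new bracket [0.705515, 1.040000]

0.7055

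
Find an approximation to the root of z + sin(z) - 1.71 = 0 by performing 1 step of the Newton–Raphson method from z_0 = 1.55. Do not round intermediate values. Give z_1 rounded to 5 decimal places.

0.72732

Newton update: z ← z − f(z)/f'(z).
f'(z) = 1 + cos(z)
z_0 = 1.550000: f = 0.839784, f' = 1.020795 → z_1 = 1.550000 - (0.839784)/(1.020795) = 0.727324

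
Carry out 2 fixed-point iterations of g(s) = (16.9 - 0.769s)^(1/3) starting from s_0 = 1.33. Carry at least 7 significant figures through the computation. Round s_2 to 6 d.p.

2.464414

s_1 = g(1.330000) = 2.513381
s_2 = g(2.513381) = 2.464414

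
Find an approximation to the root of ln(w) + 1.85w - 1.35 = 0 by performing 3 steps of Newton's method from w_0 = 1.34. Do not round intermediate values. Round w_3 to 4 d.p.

Newton update: w ← w − f(w)/f'(w).
f'(w) = 1/w + 1.85
w_0 = 1.340000: f = 1.421670, f' = 2.596269 → w_1 = 1.340000 - (1.421670)/(2.596269) = 0.792418
w_1 = 0.792418: f = -0.116693, f' = 3.111960 → w_2 = 0.792418 - (-0.116693)/(3.111960) = 0.829916
w_2 = 0.829916: f = -0.001086, f' = 3.054941 → w_3 = 0.829916 - (-0.001086)/(3.054941) = 0.830272

0.8303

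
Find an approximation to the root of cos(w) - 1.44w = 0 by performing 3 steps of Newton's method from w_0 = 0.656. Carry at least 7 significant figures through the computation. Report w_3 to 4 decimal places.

Newton update: w ← w − f(w)/f'(w).
f'(w) = -sin(w) - 1.44
w_0 = 0.656000: f = -0.152202, f' = -2.049952 → w_1 = 0.656000 - (-0.152202)/(-2.049952) = 0.581754
w_1 = 0.581754: f = -0.002225, f' = -1.989490 → w_2 = 0.581754 - (-0.002225)/(-1.989490) = 0.580635
w_2 = 0.580635: f = -0.000001, f' = -1.988555 → w_3 = 0.580635 - (-0.000001)/(-1.988555) = 0.580635

0.5806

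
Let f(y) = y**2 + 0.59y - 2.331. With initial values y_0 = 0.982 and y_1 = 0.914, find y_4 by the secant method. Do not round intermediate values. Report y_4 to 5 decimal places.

Secant update: y_(k+1) = y_k − f(y_k)·(y_k − y_(k-1))/(f(y_k) − f(y_(k-1))).
f(y_0) = -0.787296, f(y_1) = -0.956344
y_2 = 0.914000 - (-0.956344)·(0.914000 - 0.982000)/(-0.956344 - (-0.787296)) = 1.298692; f(y_2) = 0.121829
y_3 = 1.298692 - (0.121829)·(1.298692 - 0.914000)/(0.121829 - (-0.956344)) = 1.255223; f(y_3) = -0.014832
y_4 = 1.255223 - (-0.014832)·(1.255223 - 1.298692)/(-0.014832 - (0.121829)) = 1.259941; f(y_4) = -0.000183

1.25994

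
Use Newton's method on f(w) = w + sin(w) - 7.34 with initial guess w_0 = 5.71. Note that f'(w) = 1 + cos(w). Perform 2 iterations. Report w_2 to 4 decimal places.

6.8240

w_0 = 5.710000: f = -2.172311, f' = 1.840178 → w_1 = 5.710000 - (-2.172311)/(1.840178) = 6.890490
w_1 = 6.890490: f = 0.121146, f' = 1.821189 → w_2 = 6.890490 - (0.121146)/(1.821189) = 6.823970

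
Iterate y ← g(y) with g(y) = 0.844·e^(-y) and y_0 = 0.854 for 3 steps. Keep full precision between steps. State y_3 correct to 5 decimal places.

y_1 = g(0.854000) = 0.359298
y_2 = g(0.359298) = 0.589252
y_3 = g(0.589252) = 0.468202

0.46820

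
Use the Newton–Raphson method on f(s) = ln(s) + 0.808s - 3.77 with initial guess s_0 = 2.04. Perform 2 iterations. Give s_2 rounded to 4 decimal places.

f'(s) = 1/s + 0.808
s_0 = 2.040000: f = -1.408730, f' = 1.298196 → s_1 = 2.040000 - (-1.408730)/(1.298196) = 3.125144
s_1 = 3.125144: f = -0.105403, f' = 1.127985 → s_2 = 3.125144 - (-0.105403)/(1.127985) = 3.218588

3.2186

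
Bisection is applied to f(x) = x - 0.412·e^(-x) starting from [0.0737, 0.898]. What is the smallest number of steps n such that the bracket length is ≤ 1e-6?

Initial width b − a = 0.898 − 0.0737 = 0.824300.
After n steps the width is (b−a)/2^n; need (b−a)/2^n ≤ 1e-6.
So n ≥ log₂(0.824300/1e-6) = log₂(824300.0000) ≈ 19.6528.
Hence n = 20.

20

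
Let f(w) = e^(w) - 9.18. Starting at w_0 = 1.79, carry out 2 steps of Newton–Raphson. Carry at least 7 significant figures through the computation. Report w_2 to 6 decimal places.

2.222418

f'(w) = e^(w)
w_0 = 1.790000: f = -3.190548, f' = 5.989452 → w_1 = 1.790000 - (-3.190548)/(5.989452) = 2.322694
w_1 = 2.322694: f = 1.023128, f' = 10.203128 → w_2 = 2.322694 - (1.023128)/(10.203128) = 2.222418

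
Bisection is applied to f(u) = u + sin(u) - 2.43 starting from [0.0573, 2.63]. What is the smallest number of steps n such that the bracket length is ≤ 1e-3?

12

Initial width b − a = 2.63 − 0.0573 = 2.572700.
After n steps the width is (b−a)/2^n; need (b−a)/2^n ≤ 1e-3.
So n ≥ log₂(2.572700/1e-3) = log₂(2572.7000) ≈ 11.3291.
Hence n = 12.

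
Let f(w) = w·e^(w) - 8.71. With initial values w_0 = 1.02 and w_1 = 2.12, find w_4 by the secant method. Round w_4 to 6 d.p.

f(w_0) = -5.881341, f(w_1) = 8.952011
w_2 = 2.120000 - (8.952011)·(2.120000 - 1.020000)/(8.952011 - (-5.881341)) = 1.456144; f(w_2) = -2.464035
w_3 = 1.456144 - (-2.464035)·(1.456144 - 2.120000)/(-2.464035 - (8.952011)) = 1.599430; f(w_3) = -0.792482
w_4 = 1.599430 - (-0.792482)·(1.599430 - 1.456144)/(-0.792482 - (-2.464035)) = 1.667362; f(w_4) = 0.123975

1.667362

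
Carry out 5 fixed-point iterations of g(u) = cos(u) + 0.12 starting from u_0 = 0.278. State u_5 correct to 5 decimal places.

0.88428

u_1 = g(0.278000) = 1.081606
u_2 = g(1.081606) = 0.589911
u_3 = g(0.589911) = 0.950990
u_4 = g(0.950990) = 0.700877
u_5 = g(0.700877) = 0.884277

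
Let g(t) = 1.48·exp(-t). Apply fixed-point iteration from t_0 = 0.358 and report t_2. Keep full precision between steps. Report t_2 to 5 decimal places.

t_1 = g(0.358000) = 1.034628
t_2 = g(1.034628) = 0.525931

0.52593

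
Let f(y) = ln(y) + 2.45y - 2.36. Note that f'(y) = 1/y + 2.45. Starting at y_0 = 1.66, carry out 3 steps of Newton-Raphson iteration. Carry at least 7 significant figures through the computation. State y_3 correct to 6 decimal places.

0.974013

y_0 = 1.660000: f = 2.213818, f' = 3.052410 → y_1 = 1.660000 - (2.213818)/(3.052410) = 0.934731
y_1 = 0.934731: f = -0.137405, f' = 3.519826 → y_2 = 0.934731 - (-0.137405)/(3.519826) = 0.973769
y_2 = 0.973769: f = -0.000849, f' = 3.476938 → y_3 = 0.973769 - (-0.000849)/(3.476938) = 0.974013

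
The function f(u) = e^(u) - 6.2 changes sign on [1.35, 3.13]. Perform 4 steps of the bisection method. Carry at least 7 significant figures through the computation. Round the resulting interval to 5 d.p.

[1.79500, 1.90625]

f(1.350000) = -2.342574, f(3.130000) = 16.673980 (opposite signs)
step 1: m = 2.240000, f(m) = 3.193331 > 0 → root in [1.350000, 2.240000]
step 2: m = 1.795000, f(m) = -0.180525 < 0 → root in [1.795000, 2.240000]
step 3: m = 2.017500, f(m) = 1.319503 > 0 → root in [1.795000, 2.017500]
step 4: m = 1.906250, f(m) = 0.527812 > 0 → root in [1.795000, 1.906250]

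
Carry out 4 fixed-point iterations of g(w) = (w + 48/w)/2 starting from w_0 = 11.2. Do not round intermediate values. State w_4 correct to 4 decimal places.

6.9282

w_1 = g(11.200000) = 7.742857
w_2 = g(7.742857) = 6.971060
w_3 = g(6.971060) = 6.928335
w_4 = g(6.928335) = 6.928203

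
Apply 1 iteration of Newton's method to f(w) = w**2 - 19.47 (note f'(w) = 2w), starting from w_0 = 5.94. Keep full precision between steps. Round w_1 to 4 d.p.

Newton update: w ← w − f(w)/f'(w).
w_0 = 5.940000: f = 15.813600, f' = 11.880000 → w_1 = 5.940000 - (15.813600)/(11.880000) = 4.608889

4.6089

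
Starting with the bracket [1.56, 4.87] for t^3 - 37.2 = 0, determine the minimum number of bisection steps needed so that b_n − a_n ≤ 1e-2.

Initial width b − a = 4.87 − 1.56 = 3.310000.
After n steps the width is (b−a)/2^n; need (b−a)/2^n ≤ 1e-2.
So n ≥ log₂(3.310000/1e-2) = log₂(331.0000) ≈ 8.3707.
Hence n = 9.

9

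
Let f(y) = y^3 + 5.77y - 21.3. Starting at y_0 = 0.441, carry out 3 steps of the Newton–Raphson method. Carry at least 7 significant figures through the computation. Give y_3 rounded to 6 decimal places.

f'(y) = 3y^2 + 5.77
y_0 = 0.441000: f = -18.669664, f' = 6.353443 → y_1 = 0.441000 - (-18.669664)/(6.353443) = 3.379511
y_1 = 3.379511: f = 36.797504, f' = 40.033289 → y_2 = 3.379511 - (36.797504)/(40.033289) = 2.460339
y_2 = 2.460339: f = 7.789239, f' = 23.929799 → y_3 = 2.460339 - (7.789239)/(23.929799) = 2.134835

2.134835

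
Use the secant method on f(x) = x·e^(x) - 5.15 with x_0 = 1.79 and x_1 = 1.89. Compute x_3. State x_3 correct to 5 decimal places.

f(x_0) = 5.571120, f(x_1) = 7.360607
x_2 = 1.890000 - (7.360607)·(1.890000 - 1.790000)/(7.360607 - (5.571120)) = 1.478675; f(x_2) = 1.337138
x_3 = 1.478675 - (1.337138)·(1.478675 - 1.890000)/(1.337138 - (7.360607)) = 1.387366; f(x_3) = 0.405412

1.38737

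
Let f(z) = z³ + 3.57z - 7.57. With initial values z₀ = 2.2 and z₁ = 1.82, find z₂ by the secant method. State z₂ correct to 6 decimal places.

1.504863

f(z_0) = 10.932000, f(z_1) = 4.955968
z_2 = 1.820000 - (4.955968)·(1.820000 - 2.200000)/(4.955968 - (10.932000)) = 1.504863; f(z_2) = 1.210294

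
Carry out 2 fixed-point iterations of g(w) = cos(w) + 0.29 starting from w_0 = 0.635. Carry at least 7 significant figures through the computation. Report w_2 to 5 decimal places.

w_1 = g(0.635000) = 1.095072
w_2 = g(1.095072) = 0.747983

0.74798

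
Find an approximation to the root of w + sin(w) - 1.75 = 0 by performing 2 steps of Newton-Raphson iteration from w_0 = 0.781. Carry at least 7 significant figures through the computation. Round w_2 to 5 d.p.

Newton update: w ← w − f(w)/f'(w).
f'(w) = 1 + cos(w)
w_0 = 0.781000: f = -0.265010, f' = 1.710210 → w_1 = 0.781000 - (-0.265010)/(1.710210) = 0.935958
w_1 = 0.935958: f = -0.008875, f' = 1.593048 → w_2 = 0.935958 - (-0.008875)/(1.593048) = 0.941529

0.94153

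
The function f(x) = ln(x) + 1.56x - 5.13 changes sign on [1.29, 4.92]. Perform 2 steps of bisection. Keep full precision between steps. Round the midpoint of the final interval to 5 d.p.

2.65125

f(1.290000) = -2.862958, f(4.920000) = 4.138509 (opposite signs)
step 1: m = 3.105000, f(m) = 0.846814 > 0 → root in [1.290000, 3.105000]
step 2: m = 2.197500, f(m) = -0.914580 < 0 → root in [2.197500, 3.105000]
Midpoint of [2.197500, 3.105000] = 2.651250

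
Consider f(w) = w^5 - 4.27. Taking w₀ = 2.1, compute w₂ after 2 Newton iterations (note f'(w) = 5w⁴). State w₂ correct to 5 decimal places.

w_0 = 2.100000: f = 36.571010, f' = 97.240500 → w_1 = 2.100000 - (36.571010)/(97.240500) = 1.723912
w_1 = 1.723912: f = 10.955625, f' = 44.160107 → w_2 = 1.723912 - (10.955625)/(44.160107) = 1.475823

1.47582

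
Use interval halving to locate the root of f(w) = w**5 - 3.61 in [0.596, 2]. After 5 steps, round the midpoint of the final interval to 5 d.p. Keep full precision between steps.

f(0.596000) = -3.534798, f(2.000000) = 28.390000 (opposite signs)
step 1: m = 1.298000, f(m) = 0.074457 > 0 → root in [0.596000, 1.298000]
step 2: m = 0.947000, f(m) = -2.848360 < 0 → root in [0.947000, 1.298000]
step 3: m = 1.122500, f(m) = -1.827901 < 0 → root in [1.122500, 1.298000]
step 4: m = 1.210250, f(m) = -1.013577 < 0 → root in [1.210250, 1.298000]
step 5: m = 1.254125, f(m) = -0.507555 < 0 → root in [1.254125, 1.298000]
Midpoint of [1.254125, 1.298000] = 1.276063

1.27606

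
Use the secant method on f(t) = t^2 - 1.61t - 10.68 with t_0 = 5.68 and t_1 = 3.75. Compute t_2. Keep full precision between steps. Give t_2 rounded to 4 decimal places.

4.0895

f(t_0) = 12.437600, f(t_1) = -2.655000
t_2 = 3.750000 - (-2.655000)·(3.750000 - 5.680000)/(-2.655000 - (12.437600)) = 4.089514; f(t_2) = -0.539992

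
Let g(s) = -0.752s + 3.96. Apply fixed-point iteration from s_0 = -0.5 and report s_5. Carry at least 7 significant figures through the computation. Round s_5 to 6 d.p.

2.924080

s_1 = g(-0.500000) = 4.336000
s_2 = g(4.336000) = 0.699328
s_3 = g(0.699328) = 3.434105
s_4 = g(3.434105) = 1.377553
s_5 = g(1.377553) = 2.924080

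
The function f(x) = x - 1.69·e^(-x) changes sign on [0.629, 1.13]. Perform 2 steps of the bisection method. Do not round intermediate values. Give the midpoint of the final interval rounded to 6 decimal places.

f(0.629000) = -0.271981, f(1.130000) = 0.584074 (opposite signs)
step 1: m = 0.879500, f(m) = 0.178166 > 0 → root in [0.629000, 0.879500]
step 2: m = 0.754250, f(m) = -0.040664 < 0 → root in [0.754250, 0.879500]
Midpoint of [0.754250, 0.879500] = 0.816875

0.816875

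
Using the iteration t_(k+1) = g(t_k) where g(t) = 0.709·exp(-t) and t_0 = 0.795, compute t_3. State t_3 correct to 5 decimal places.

t_1 = g(0.795000) = 0.320171
t_2 = g(0.320171) = 0.514752
t_3 = g(0.514752) = 0.423733

0.42373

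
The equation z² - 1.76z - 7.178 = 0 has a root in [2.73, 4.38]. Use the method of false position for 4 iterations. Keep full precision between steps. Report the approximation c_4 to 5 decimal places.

3.69984

f(2.730000) = -4.529900, f(4.380000) = 4.297600
step 1: c = 3.576710, f(c) = -0.680154 < 0 → new bracket [3.576710, 4.380000]
step 2: c = 3.686471, f(c) = -0.076122 < 0 → new bracket [3.686471, 4.380000]
step 3: c = 3.698541, f(c) = -0.008226 < 0 → new bracket [3.698541, 4.380000]
step 4: c = 3.699843, f(c) = -0.000885 < 0 → new bracket [3.699843, 4.380000]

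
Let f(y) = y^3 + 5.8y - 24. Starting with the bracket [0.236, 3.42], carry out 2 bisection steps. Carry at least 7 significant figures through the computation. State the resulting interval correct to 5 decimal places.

[1.82800, 2.62400]

f(0.236000) = -22.618056, f(3.420000) = 35.837688 (opposite signs)
step 1: m = 1.828000, f(m) = -7.289184 < 0 → root in [1.828000, 3.420000]
step 2: m = 2.624000, f(m) = 9.286427 > 0 → root in [1.828000, 2.624000]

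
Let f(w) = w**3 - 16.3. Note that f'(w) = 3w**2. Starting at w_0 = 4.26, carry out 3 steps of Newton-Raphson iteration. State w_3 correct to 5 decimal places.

2.53990

w_0 = 4.260000: f = 61.008776, f' = 54.442800 → w_1 = 4.260000 - (61.008776)/(54.442800) = 3.139397
w_1 = 3.139397: f = 14.641305, f' = 29.567437 → w_2 = 3.139397 - (14.641305)/(29.567437) = 2.644213
w_2 = 2.644213: f = 2.187981, f' = 20.975593 → w_3 = 2.644213 - (2.187981)/(20.975593) = 2.539903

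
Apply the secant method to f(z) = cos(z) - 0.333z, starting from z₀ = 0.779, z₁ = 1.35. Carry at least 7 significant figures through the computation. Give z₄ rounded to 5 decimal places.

1.17043

Secant update: z_(k+1) = z_k − f(z_k)·(z_k − z_(k-1))/(f(z_k) − f(z_(k-1))).
f(z_0) = 0.452209, f(z_1) = -0.230543
z_2 = 1.350000 - (-0.230543)·(1.350000 - 0.779000)/(-0.230543 - (0.452209)) = 1.157192; f(z_2) = 0.016567
z_3 = 1.157192 - (0.016567)·(1.157192 - 1.350000)/(0.016567 - (-0.230543)) = 1.170119; f(z_3) = 0.000393
z_4 = 1.170119 - (0.000393)·(1.170119 - 1.157192)/(0.000393 - (0.016567)) = 1.170433; f(z_4) = -0.000001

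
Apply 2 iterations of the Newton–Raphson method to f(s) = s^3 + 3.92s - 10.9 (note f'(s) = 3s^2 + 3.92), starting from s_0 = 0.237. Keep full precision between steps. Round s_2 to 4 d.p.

Newton update: s ← s − f(s)/f'(s).
s_0 = 0.237000: f = -9.957648, f' = 4.088507 → s_1 = 0.237000 - (-9.957648)/(4.088507) = 2.672522
s_1 = 2.672522: f = 18.664433, f' = 25.347118 → s_2 = 2.672522 - (18.664433)/(25.347118) = 1.936169

1.9362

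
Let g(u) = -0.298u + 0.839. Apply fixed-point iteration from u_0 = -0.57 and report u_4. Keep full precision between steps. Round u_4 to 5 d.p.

0.63679

u_1 = g(-0.570000) = 1.008860
u_2 = g(1.008860) = 0.538360
u_3 = g(0.538360) = 0.678569
u_4 = g(0.678569) = 0.636786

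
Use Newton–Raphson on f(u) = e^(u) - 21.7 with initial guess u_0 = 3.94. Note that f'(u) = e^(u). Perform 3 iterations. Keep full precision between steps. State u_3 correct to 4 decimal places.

u_0 = 3.940000: f = 29.718601, f' = 51.418601 → u_1 = 3.940000 - (29.718601)/(51.418601) = 3.362026
u_1 = 3.362026: f = 7.147584, f' = 28.847584 → u_2 = 3.362026 - (7.147584)/(28.847584) = 3.114256
u_2 = 3.114256: f = 0.816663, f' = 22.516663 → u_3 = 3.114256 - (0.816663)/(22.516663) = 3.077986

3.0780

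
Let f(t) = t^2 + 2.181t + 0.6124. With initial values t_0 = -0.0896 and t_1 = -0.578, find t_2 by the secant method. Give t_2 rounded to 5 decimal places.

-0.37043

f(t_0) = 0.425011, f(t_1) = -0.314134
t_2 = -0.578000 - (-0.314134)·(-0.578000 - -0.089600)/(-0.314134 - (0.425011)) = -0.370432; f(t_2) = -0.058292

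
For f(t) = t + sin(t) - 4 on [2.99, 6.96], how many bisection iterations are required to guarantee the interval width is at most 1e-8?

Initial width b − a = 6.96 − 2.99 = 3.970000.
After n steps the width is (b−a)/2^n; need (b−a)/2^n ≤ 1e-8.
So n ≥ log₂(3.970000/1e-8) = log₂(397000000.0000) ≈ 28.5646.
Hence n = 29.

29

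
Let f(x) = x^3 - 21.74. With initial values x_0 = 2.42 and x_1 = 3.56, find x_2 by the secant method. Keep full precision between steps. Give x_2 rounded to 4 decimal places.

2.6988

f(x_0) = -7.567512, f(x_1) = 23.378016
x_2 = 3.560000 - (23.378016)·(3.560000 - 2.420000)/(23.378016 - (-7.567512)) = 2.698779; f(x_2) = -2.083691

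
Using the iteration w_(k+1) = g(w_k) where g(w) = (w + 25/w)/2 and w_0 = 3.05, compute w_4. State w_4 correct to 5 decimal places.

5.00000

w_1 = g(3.050000) = 5.623361
w_2 = g(5.623361) = 5.034550
w_3 = g(5.034550) = 5.000119
w_4 = g(5.000119) = 5.000000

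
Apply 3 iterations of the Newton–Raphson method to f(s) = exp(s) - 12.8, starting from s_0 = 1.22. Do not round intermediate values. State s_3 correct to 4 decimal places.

2.7381

f'(s) = exp(s)
s_0 = 1.220000: f = -9.412812, f' = 3.387188 → s_1 = 1.220000 - (-9.412812)/(3.387188) = 3.998946
s_1 = 3.998946: f = 41.740641, f' = 54.540641 → s_2 = 3.998946 - (41.740641)/(54.540641) = 3.233634
s_2 = 3.233634: f = 12.571678, f' = 25.371678 → s_3 = 3.233634 - (12.571678)/(25.371678) = 2.738133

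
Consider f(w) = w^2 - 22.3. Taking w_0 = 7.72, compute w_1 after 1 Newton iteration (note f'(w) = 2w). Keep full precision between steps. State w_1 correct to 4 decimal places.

5.3043

Newton update: w ← w − f(w)/f'(w).
w_0 = 7.720000: f = 37.298400, f' = 15.440000 → w_1 = 7.720000 - (37.298400)/(15.440000) = 5.304301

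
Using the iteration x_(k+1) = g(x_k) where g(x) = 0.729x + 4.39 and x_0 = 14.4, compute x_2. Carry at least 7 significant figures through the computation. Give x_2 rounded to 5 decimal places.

x_1 = g(14.400000) = 14.887600
x_2 = g(14.887600) = 15.243060

15.24306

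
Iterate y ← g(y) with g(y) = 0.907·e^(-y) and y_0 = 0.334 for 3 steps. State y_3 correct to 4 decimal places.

y_1 = g(0.334000) = 0.649461
y_2 = g(0.649461) = 0.473751
y_3 = g(0.473751) = 0.564755

0.5648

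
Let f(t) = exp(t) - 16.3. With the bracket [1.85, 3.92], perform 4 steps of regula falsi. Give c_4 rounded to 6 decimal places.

f(1.850000) = -9.940180, f(3.920000) = 34.100445
step 1: c = 2.317209, f(c) = -6.152687 < 0 → new bracket [2.317209, 3.920000]
step 2: c = 2.562195, f(c) = -3.335752 < 0 → new bracket [2.562195, 3.920000]
step 3: c = 2.683183, f(c) = -1.668415 < 0 → new bracket [2.683183, 3.920000]
step 4: c = 2.740873, f(c) = -0.799487 < 0 → new bracket [2.740873, 3.920000]

2.740873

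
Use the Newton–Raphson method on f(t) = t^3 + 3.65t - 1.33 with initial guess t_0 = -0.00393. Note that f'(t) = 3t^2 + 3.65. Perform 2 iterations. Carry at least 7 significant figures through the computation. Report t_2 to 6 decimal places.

t_0 = -0.003930: f = -1.344345, f' = 3.650046 → t_1 = -0.003930 - (-1.344345)/(3.650046) = 0.364379
t_1 = 0.364379: f = 0.048362, f' = 4.048316 → t_2 = 0.364379 - (0.048362)/(4.048316) = 0.352433

0.352433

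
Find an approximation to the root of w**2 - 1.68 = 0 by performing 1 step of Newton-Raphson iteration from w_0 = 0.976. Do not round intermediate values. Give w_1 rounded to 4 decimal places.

1.3487

Newton update: w ← w − f(w)/f'(w).
f'(w) = 2w
w_0 = 0.976000: f = -0.727424, f' = 1.952000 → w_1 = 0.976000 - (-0.727424)/(1.952000) = 1.348656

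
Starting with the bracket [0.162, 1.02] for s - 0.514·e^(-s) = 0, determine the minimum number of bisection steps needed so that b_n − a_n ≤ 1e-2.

Initial width b − a = 1.02 − 0.162 = 0.858000.
After n steps the width is (b−a)/2^n; need (b−a)/2^n ≤ 1e-2.
So n ≥ log₂(0.858000/1e-2) = log₂(85.8000) ≈ 6.4229.
Hence n = 7.

7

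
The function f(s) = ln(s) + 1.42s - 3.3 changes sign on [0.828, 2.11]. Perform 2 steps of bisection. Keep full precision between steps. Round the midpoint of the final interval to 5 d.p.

f(0.828000) = -2.312982, f(2.110000) = 0.442888 (opposite signs)
step 1: m = 1.469000, f(m) = -0.829438 < 0 → root in [1.469000, 2.110000]
step 2: m = 1.789500, f(m) = -0.176974 < 0 → root in [1.789500, 2.110000]
Midpoint of [1.789500, 2.110000] = 1.949750

1.94975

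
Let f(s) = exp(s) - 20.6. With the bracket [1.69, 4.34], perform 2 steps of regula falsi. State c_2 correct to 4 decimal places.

2.5980

f(1.690000) = -15.180519, f(4.340000) = 56.107539
step 1: c = 2.254307, f(c) = -11.071309 < 0 → new bracket [2.254307, 4.340000]
step 2: c = 2.598037, f(c) = -7.162668 < 0 → new bracket [2.598037, 4.340000]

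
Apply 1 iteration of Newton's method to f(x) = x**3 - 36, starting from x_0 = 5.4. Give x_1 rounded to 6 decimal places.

4.011523

f'(x) = 3x**2
x_0 = 5.400000: f = 121.464000, f' = 87.480000 → x_1 = 5.400000 - (121.464000)/(87.480000) = 4.011523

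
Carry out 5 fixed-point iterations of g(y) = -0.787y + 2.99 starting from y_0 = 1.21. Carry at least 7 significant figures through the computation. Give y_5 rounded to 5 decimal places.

1.81304

y_1 = g(1.210000) = 2.037730
y_2 = g(2.037730) = 1.386306
y_3 = g(1.386306) = 1.898977
y_4 = g(1.898977) = 1.495505
y_5 = g(1.495505) = 1.813037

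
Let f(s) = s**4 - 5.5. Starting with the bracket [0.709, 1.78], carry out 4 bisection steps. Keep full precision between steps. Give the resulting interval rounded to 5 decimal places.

[1.51225, 1.57919]

f(0.709000) = -5.247312, f(1.780000) = 4.538759 (opposite signs)
step 1: m = 1.244500, f(m) = -3.101280 < 0 → root in [1.244500, 1.780000]
step 2: m = 1.512250, f(m) = -0.270088 < 0 → root in [1.512250, 1.780000]
step 3: m = 1.646125, f(m) = 1.842623 > 0 → root in [1.512250, 1.646125]
step 4: m = 1.579187, f(m) = 0.719204 > 0 → root in [1.512250, 1.579187]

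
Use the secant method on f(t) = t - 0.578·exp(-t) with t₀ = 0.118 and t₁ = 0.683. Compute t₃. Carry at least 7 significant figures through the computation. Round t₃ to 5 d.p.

f(t_0) = -0.395666, f(t_1) = 0.391053
t_2 = 0.683000 - (0.391053)·(0.683000 - 0.118000)/(0.391053 - (-0.395666)) = 0.402157; f(t_2) = 0.015546
t_3 = 0.402157 - (0.015546)·(0.402157 - 0.683000)/(0.015546 - (0.391053)) = 0.390529; f(t_3) = -0.000602

0.39053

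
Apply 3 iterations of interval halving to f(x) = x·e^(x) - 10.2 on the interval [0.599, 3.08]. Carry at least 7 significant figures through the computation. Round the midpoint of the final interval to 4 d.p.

f(0.599000) = -9.109642, f(3.080000) = 56.815879 (opposite signs)
step 1: m = 1.839500, f(m) = 1.376692 > 0 → root in [0.599000, 1.839500]
step 2: m = 1.219250, f(m) = -6.073268 < 0 → root in [1.219250, 1.839500]
step 3: m = 1.529375, f(m) = -3.141489 < 0 → root in [1.529375, 1.839500]
Midpoint of [1.529375, 1.839500] = 1.684438

1.6844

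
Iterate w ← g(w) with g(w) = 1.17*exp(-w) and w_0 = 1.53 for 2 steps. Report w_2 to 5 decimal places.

0.90815

w_1 = g(1.530000) = 0.253347
w_2 = g(0.253347) = 0.908152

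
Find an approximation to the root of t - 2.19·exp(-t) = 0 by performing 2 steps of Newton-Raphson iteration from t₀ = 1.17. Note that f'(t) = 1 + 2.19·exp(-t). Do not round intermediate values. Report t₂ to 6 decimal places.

0.894854

t_0 = 1.170000: f = 0.490296, f' = 1.679704 → t_1 = 1.170000 - (0.490296)/(1.679704) = 0.878105
t_1 = 0.878105: f = -0.031992, f' = 1.910097 → t_2 = 0.878105 - (-0.031992)/(1.910097) = 0.894854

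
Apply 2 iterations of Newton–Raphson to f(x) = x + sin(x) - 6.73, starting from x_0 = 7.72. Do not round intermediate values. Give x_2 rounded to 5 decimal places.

f'(x) = 1 + cos(x)
x_0 = 7.720000: f = 1.981038, f' = 1.133581 → x_1 = 7.720000 - (1.981038)/(1.133581) = 5.972408
x_1 = 5.972408: f = -1.063392, f' = 1.952096 → x_2 = 5.972408 - (-1.063392)/(1.952096) = 6.517151

6.51715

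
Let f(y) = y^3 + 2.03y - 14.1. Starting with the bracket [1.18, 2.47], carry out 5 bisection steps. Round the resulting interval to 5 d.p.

[2.10719, 2.14750]

f(1.180000) = -10.061568, f(2.470000) = 5.983323 (opposite signs)
step 1: m = 1.825000, f(m) = -4.316859 < 0 → root in [1.825000, 2.470000]
step 2: m = 2.147500, f(m) = 0.163172 > 0 → root in [1.825000, 2.147500]
step 3: m = 1.986250, f(m) = -2.231781 < 0 → root in [1.986250, 2.147500]
step 4: m = 2.066875, f(m) = -1.074611 < 0 → root in [2.066875, 2.147500]
step 5: m = 2.107188, f(m) = -0.465993 < 0 → root in [2.107188, 2.147500]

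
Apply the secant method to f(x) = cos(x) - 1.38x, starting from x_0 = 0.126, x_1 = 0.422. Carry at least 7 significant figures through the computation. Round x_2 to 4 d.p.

0.6220

f(x_0) = 0.818192, f(x_1) = 0.329912
x_2 = 0.422000 - (0.329912)·(0.422000 - 0.126000)/(0.329912 - (0.818192)) = 0.621995; f(x_2) = -0.045636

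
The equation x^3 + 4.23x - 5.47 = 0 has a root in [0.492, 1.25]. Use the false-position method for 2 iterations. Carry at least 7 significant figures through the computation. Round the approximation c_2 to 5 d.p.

1.02839

f(0.492000) = -3.269745, f(1.250000) = 1.770625
step 1: c = 0.983723, f(c) = -0.356891 < 0 → new bracket [0.983723, 1.250000]
step 2: c = 1.028391, f(c) = -0.032291 < 0 → new bracket [1.028391, 1.250000]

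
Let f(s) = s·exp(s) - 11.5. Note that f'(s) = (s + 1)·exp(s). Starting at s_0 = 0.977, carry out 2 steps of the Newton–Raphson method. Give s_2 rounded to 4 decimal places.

Newton update: s ← s − f(s)/f'(s).
s_0 = 0.977000: f = -8.904624, f' = 5.251851 → s_1 = 0.977000 - (-8.904624)/(5.251851) = 2.672521
s_1 = 2.672521: f = 27.188540, f' = 53.164960 → s_2 = 2.672521 - (27.188540)/(53.164960) = 2.161122

2.1611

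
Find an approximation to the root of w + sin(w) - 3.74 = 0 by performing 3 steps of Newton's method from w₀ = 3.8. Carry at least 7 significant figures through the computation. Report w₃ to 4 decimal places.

4.7660

f'(w) = 1 + cos(w)
w_0 = 3.800000: f = -0.551858, f' = 0.209032 → w_1 = 3.800000 - (-0.551858)/(0.209032) = 6.440061
w_1 = 6.440061: f = 2.856293, f' = 1.987720 → w_2 = 6.440061 - (2.856293)/(1.987720) = 5.003091
w_2 = 5.003091: f = 0.305048, f' = 1.286625 → w_3 = 5.003091 - (0.305048)/(1.286625) = 4.765999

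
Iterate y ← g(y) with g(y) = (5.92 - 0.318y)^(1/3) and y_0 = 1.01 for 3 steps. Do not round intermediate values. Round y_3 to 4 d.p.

1.7505

y_1 = g(1.010000) = 1.775683
y_2 = g(1.775683) = 1.749560
y_3 = g(1.749560) = 1.750464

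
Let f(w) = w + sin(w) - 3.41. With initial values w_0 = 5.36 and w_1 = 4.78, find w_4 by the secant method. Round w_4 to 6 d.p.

4.346189

Secant update: w_(k+1) = w_k − f(w_k)·(w_k − w_(k-1))/(f(w_k) − f(w_(k-1))).
f(w_0) = 1.152473, f(w_1) = 0.372285
w_2 = 4.780000 - (0.372285)·(4.780000 - 5.360000)/(0.372285 - (1.152473)) = 4.503240; f(w_2) = 0.115032
w_3 = 4.503240 - (0.115032)·(4.503240 - 4.780000)/(0.115032 - (0.372285)) = 4.379485; f(w_3) = 0.024388
w_4 = 4.379485 - (0.024388)·(4.379485 - 4.503240)/(0.024388 - (0.115032)) = 4.346189; f(w_4) = 0.002494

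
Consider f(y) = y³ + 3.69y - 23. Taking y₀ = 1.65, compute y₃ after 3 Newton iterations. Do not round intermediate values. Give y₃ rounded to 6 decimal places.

2.415382

f'(y) = 3y² + 3.69
y_0 = 1.650000: f = -12.419375, f' = 11.857500 → y_1 = 1.650000 - (-12.419375)/(11.857500) = 2.697386
y_1 = 2.697386: f = 6.579232, f' = 25.517668 → y_2 = 2.697386 - (6.579232)/(25.517668) = 2.439555
y_2 = 2.439555: f = 0.520799, f' = 21.544288 → y_3 = 2.439555 - (0.520799)/(21.544288) = 2.415382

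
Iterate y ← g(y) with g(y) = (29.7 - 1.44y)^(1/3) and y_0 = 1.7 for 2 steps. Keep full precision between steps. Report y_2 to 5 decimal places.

2.93824

y_1 = g(1.700000) = 3.009304
y_2 = g(3.009304) = 2.938241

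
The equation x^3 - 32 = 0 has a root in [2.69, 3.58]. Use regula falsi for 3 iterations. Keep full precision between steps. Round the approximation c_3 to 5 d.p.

3.17393

False-position update: c = (a·f(b) − b·f(a))/(f(b) − f(a)); replace the endpoint whose sign matches f(c).
f(2.690000) = -12.534891, f(3.580000) = 13.882712
step 1: c = 3.112296, f(c) = -1.853093 < 0 → new bracket [3.112296, 3.580000]
step 2: c = 3.167374, f(c) = -0.224077 < 0 → new bracket [3.167374, 3.580000]
step 3: c = 3.173929, f(c) = -0.026406 < 0 → new bracket [3.173929, 3.580000]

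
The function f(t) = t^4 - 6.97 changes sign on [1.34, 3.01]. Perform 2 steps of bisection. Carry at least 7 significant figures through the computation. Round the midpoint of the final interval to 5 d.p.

f(1.340000) = -3.745821, f(3.010000) = 75.115412 (opposite signs)
step 1: m = 2.175000, f(m) = 15.408813 > 0 → root in [1.340000, 2.175000]
step 2: m = 1.757500, f(m) = 2.570724 > 0 → root in [1.340000, 1.757500]
Midpoint of [1.340000, 1.757500] = 1.548750

1.54875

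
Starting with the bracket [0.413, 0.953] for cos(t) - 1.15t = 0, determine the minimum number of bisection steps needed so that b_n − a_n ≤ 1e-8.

26

Initial width b − a = 0.953 − 0.413 = 0.540000.
After n steps the width is (b−a)/2^n; need (b−a)/2^n ≤ 1e-8.
So n ≥ log₂(0.540000/1e-8) = log₂(54000000.0000) ≈ 25.6865.
Hence n = 26.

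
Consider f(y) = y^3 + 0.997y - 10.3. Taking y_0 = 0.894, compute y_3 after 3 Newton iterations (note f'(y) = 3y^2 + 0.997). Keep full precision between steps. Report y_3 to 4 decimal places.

2.1105

y_0 = 0.894000: f = -8.694165, f' = 3.394708 → y_1 = 0.894000 - (-8.694165)/(3.394708) = 3.455094
y_1 = 3.455094: f = 34.390503, f' = 36.810016 → y_2 = 3.455094 - (34.390503)/(36.810016) = 2.520823
y_2 = 2.520823: f = 8.231960, f' = 20.060652 → y_3 = 2.520823 - (8.231960)/(20.060652) = 2.110470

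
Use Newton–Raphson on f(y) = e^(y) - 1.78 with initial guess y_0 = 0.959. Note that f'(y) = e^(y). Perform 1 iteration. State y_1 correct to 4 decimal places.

0.6412

y_0 = 0.959000: f = 0.829086, f' = 2.609086 → y_1 = 0.959000 - (0.829086)/(2.609086) = 0.641231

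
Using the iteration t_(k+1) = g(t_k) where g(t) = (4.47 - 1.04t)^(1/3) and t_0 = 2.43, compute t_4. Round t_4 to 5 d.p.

t_1 = g(2.430000) = 1.247793
t_2 = g(1.247793) = 1.469347
t_3 = g(1.469347) = 1.432875
t_4 = g(1.432875) = 1.439007

1.43901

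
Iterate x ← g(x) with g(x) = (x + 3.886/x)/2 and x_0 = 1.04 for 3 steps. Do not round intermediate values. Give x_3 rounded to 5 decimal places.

1.97162

x_1 = g(1.040000) = 2.388269
x_2 = g(2.388269) = 2.007694
x_3 = g(2.007694) = 1.971624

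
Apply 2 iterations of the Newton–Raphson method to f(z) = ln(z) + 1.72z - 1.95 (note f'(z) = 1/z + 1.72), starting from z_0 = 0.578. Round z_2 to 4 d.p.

1.0850

Newton update: z ← z − f(z)/f'(z).
z_0 = 0.578000: f = -1.504021, f' = 3.450104 → z_1 = 0.578000 - (-1.504021)/(3.450104) = 1.013935
z_1 = 1.013935: f = -0.192193, f' = 2.706256 → z_2 = 1.013935 - (-0.192193)/(2.706256) = 1.084953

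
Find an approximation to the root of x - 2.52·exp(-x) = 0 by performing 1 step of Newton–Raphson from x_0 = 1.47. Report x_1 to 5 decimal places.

0.90613

Newton update: x ← x − f(x)/f'(x).
f'(x) = 1 + 2.52·exp(-x)
x_0 = 1.470000: f = 0.890588, f' = 1.579412 → x_1 = 1.470000 - (0.890588)/(1.579412) = 0.906127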